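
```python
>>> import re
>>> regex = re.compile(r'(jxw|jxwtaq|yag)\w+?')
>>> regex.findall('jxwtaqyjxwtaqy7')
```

['jxw', 'jxw']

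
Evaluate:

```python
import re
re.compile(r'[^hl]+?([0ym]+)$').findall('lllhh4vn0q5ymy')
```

['ymy']

A non-greedy quantifier consumes as few characters as it can — just enough that the remainder of the pattern still matches from where it stops; whatever follows it matches normally.
`findall` collects group 1 from the one match (1 total).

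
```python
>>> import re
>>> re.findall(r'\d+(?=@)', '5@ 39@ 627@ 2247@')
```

['5', '39', '627', '2247']

Lookahead/lookbehind check context without consuming it, so the matched span excludes the asserted characters.
`findall` yields the raw match text (4 of them) because the pattern has no groups.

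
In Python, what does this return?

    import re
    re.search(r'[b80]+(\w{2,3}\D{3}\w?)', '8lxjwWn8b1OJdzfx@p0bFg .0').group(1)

'lxjwWn8'

The pattern matches one or more of one of [b80]; then 2 to 3 of a word character, then exactly 3 of a non-digit, then optionally a word character (captured).
`re.search` scans for the first position where the pattern succeeds.
The match spans [0:8] → '8lxjwWn8'.
Captured: group 1 = 'lxjwWn8'.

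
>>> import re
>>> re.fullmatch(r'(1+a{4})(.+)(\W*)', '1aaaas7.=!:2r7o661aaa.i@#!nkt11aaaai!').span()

(0, 37)

Pattern: one or more of a literal '1', then exactly 4 of a literal 'a' (captured); then one or more of any character (captured); then zero or more of a non-word character (captured).
`re.fullmatch` is like wrapping the pattern in `^…$` (in single-line mode).
The match spans [0:37] → '1aaaas7.=!:2r7o661aaa.i@#!nkt11aaaai!'.
Captured: group 1 = '1aaaa', group 2 = 's7.=!:2r7o661aaa.i@#!nkt11aaaai!', group 3 = ''.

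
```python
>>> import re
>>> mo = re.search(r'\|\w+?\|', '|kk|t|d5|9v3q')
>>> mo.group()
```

`re.search` scans for the first position where the pattern succeeds.
The match spans [0:4] → '|kk|'.

'|kk|'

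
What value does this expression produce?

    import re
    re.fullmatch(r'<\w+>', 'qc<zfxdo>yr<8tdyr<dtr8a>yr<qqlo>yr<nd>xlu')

`re.fullmatch` is like wrapping the pattern in `^…$` (in single-line mode).
Here there's no way to consume every character, so the call returns None.

None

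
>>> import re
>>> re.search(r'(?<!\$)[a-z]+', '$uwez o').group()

'wez'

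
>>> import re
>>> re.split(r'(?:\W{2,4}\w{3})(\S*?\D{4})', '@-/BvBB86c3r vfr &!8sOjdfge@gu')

This matches 2 to 4 of a non-word character, then exactly 3 of a word character (non-capturing group); then zero or more of a non-whitespace character (lazy), then exactly 4 of a non-digit (captured).
A `+?`/`*?`/`{m,n}?` starts at its minimum and grows only as far as needed for what follows to match.
Matches to split on: at [0:15] → '@-/BvBB86c3r vf'; at [16:26] → ' &!8sOjdfg'.
`re.split` interleaves the captured-group text with the surrounding fragments.

['', 'B86c3r vf', 'r', 'jdfg', 'e@gu']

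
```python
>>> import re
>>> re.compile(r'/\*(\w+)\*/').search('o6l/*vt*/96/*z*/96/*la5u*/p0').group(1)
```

'vt'

The match spans [3:9] → '/*vt*/'.
Captured: group 1 = 'vt'.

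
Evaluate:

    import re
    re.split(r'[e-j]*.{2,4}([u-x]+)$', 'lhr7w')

['', 'w', '']

With a capturing group present, the delimiter's captured portion is kept in the result list.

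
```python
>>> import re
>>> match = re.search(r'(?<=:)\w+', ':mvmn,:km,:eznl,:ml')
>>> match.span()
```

(1, 5)

Lookahead/lookbehind check context without consuming it, so the matched span excludes the asserted characters.
`re.search` scans for the first position where the pattern succeeds.
The match spans [1:5] → 'mvmn'.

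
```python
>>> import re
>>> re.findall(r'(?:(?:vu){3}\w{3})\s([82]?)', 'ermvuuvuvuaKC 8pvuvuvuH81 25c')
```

['2']

Pattern: the literal 'vu' repeated 3 times, then exactly 3 of a word character (non-capturing group); then whitespace; then optionally one of [82] (captured).
Matches: at [16:27] match 'vuvuvuH81 2', group 1 = '2'.
One capturing group, so `findall` returns just the captured substring from the one match — 1 in all.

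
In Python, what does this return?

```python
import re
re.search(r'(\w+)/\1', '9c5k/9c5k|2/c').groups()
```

`\1` has to match the exact text group 1 already captured.
`re.search` tries every starting position until one works.
The match spans [0:9] → '9c5k/9c5k'.
Captured: group 1 = '9c5k'.

('9c5k',)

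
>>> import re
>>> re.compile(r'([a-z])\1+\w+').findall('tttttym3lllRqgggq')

['t']

After group 1 captures some text, `\1` only succeeds where that same text appears again.
Walking the string: at [0:17] match 'tttttym3lllRqgggq', group 1 = 't'.
One capturing group, so `findall` returns just the captured substring from the one match — 1 in all.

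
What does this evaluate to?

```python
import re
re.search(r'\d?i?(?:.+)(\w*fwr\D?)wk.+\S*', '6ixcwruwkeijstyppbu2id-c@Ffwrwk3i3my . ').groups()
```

Pattern: optionally a digit, then optionally a literal 'i'; then one or more of any character (non-capturing group); then zero or more of a word character, then the literal 'fwr', then optionally a non-digit (captured); then the literal 'wk', then one or more of any character, then zero or more of a non-whitespace character.
`re.search` scans for the first position where the pattern succeeds.
The match spans [0:39] → '6ixcwruwkeijstyppbu2id-c@Ffwrwk3i3my . '.
Captured: group 1 = 'fwr'.

('fwr',)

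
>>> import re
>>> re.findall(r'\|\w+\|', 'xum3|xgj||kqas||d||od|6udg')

Since nothing is captured, `findall` lists the 4 matched substrings directly.

['|xgj|', '|kqas|', '|d|', '|od|']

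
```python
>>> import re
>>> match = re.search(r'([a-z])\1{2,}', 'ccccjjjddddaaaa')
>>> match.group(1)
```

'c'

`\1` is not a pattern — it's the concrete string captured by group 1, re-applied verbatim.
`search` walks the string left to right and returns the first match it finds.
The match spans [0:4] → 'cccc'.
Captured: group 1 = 'c'.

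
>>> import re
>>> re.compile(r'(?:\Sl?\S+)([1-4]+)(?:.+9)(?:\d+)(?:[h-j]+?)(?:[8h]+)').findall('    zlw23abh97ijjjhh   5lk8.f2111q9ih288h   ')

['3']

This matches a non-whitespace character, then optionally the literal 'l', then one or more of a non-whitespace character (non-capturing group); then one or more of a character in [1-4] (captured); then one or more of any character, then a literal '9' (non-capturing group); then one or more of a digit (non-capturing group); then one or more of a character in [h-j] (lazy) (non-capturing group); then one or more of one of [8h] (non-capturing group).
Scanning left to right: at [4:20] match 'zlw23abh97ijjjhh', group 1 = '3'.
Because there's exactly one group, `findall` drops the full match and keeps group 1 from the one hit.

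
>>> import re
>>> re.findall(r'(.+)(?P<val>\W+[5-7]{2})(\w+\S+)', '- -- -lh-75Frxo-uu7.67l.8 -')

[('- -- -lh-75Frxo-uu7', '.67', 'l.8')]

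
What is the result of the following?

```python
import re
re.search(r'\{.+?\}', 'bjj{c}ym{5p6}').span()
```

(3, 6)

Because the quantifier is non-greedy, it stops expanding at the earliest point where the rest of the pattern can succeed.
`search` walks the string left to right and returns the first match it finds.
The match spans [3:6] → '{c}'.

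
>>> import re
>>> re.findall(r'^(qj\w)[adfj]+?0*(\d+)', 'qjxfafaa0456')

[('qjx', '456')]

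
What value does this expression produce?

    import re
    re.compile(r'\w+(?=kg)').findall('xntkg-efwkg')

['xnt', 'efw']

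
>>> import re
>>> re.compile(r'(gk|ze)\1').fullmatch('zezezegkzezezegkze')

None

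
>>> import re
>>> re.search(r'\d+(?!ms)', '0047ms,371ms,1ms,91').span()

Because the assertion is negative and zero-width, positions next to the forbidden text are skipped.
The match spans [0:3] → '004'.

(0, 3)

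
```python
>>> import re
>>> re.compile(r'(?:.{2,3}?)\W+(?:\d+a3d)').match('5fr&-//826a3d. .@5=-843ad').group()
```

'5fr&-//826a3d'

Pattern: 2 to 3 of any character (lazy) (non-capturing group); then one or more of a non-word character; then one or more of a digit, then the literal 'a3d' (non-capturing group).
`re.match` only tries the pattern at the start of the string.
The match spans [0:13] → '5fr&-//826a3d'.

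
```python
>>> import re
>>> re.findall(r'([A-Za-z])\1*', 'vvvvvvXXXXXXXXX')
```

A backreference is literal: `\1` must see the identical characters the first group matched.
`findall` collects group 1 from each match (2 total).

['v', 'X']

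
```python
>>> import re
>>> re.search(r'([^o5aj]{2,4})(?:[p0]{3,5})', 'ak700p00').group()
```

'k700p00'

The pattern matches 2 to 4 of any character except [o5aj] (captured); then 3 to 5 of one of [p0] (non-capturing group).
`search` walks the string left to right and returns the first match it finds.
The match spans [1:8] → 'k700p00'.
Captured: group 1 = 'k700'.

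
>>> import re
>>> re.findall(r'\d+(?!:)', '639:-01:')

['63', '0']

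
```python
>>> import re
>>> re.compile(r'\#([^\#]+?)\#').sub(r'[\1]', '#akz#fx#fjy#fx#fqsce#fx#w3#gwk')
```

Matches: at [0:5] → '#akz#'; at [7:12] → '#fjy#'; at [14:21] → '#fqsce#'; at [23:27] → '#w3#'.
Each match is replaced using the text its own group 1 captured.

'[akz]fx[fjy]fx[fqsce]fx[w3]gwk'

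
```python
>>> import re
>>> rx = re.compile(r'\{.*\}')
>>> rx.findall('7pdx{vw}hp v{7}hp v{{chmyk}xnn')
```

['{vw}hp v{7}hp v{{chmyk}']

With no groups in the pattern, `findall` gives back each whole match — 1 here.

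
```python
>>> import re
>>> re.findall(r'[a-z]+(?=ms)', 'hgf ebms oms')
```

['eb', 'o']

Because the assertion is zero-width, the text it checks is not consumed and won't appear in the result.
Matches: at [4:6] → 'eb'; at [9:10] → 'o'.
`findall` yields the raw match text (2 of them) because the pattern has no groups.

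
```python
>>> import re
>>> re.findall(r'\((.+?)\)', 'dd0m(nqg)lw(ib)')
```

Lazy quantifiers expand one character at a time until the remainder of the pattern can match.
Walking the string: at [4:9] match '(nqg)', group 1 = 'nqg'; at [11:15] match '(ib)', group 1 = 'ib'.
One capturing group, so `findall` returns just the captured substring from each match — 2 in all.

['nqg', 'ib']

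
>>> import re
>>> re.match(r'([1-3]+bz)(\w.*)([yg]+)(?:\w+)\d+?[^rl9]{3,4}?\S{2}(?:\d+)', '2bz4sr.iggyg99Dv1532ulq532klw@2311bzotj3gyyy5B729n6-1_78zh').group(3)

'y'

Pattern: one or more of a character in [1-3], then the literal 'bz' (captured); then a word character, then zero or more of any character (captured); then one or more of one of [yg] (captured); then one or more of a word character (non-capturing group); then one or more of a digit (lazy), then 3 to 4 of any character except [rl9] (lazy), then exactly 2 of a non-whitespace character; then one or more of a digit (non-capturing group).
With `match`, the pattern is implicitly anchored at the beginning.
The match spans [0:56] → '2bz4sr.iggyg99Dv1532ulq532klw@2311bzotj3gyyy5B729n6-1_78'.
Captured: group 1 = '2bz', group 2 = '4sr.iggyg99Dv1532ulq532klw@2311bzotj3gyy', group 3 = 'y'.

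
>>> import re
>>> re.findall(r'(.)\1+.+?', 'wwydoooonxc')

A backreference is literal: `\1` must see the identical characters the first group matched.
`findall` collects group 1 from each match (2 total).

['w', 'o']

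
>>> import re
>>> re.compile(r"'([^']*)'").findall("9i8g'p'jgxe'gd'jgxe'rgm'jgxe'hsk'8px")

Because there's exactly one group, `findall` drops the full match and keeps group 1 from each hit.

['p', 'gd', 'rgm', 'hsk']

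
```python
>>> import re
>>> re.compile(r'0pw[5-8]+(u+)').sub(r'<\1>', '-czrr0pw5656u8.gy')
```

Each match is replaced using the text its own group 1 captured.

'-czrr<u>8.gy'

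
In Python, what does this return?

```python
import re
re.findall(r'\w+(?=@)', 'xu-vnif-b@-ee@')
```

['b', 'ee']

The `(?=…)`/`(?<=…)` assertion just peeks at neighbouring text; it doesn't advance the match position.
Walking the string: at [8:9] → 'b'; at [11:13] → 'ee'.
No capturing groups, so `findall` returns the 2 full match strings.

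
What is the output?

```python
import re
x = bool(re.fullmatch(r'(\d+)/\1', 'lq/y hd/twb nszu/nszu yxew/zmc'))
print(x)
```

False

`\1` has to match the exact text group 1 already captured.
`re.fullmatch` is like wrapping the pattern in `^…$` (in single-line mode).
Here the string isn't matched end-to-end, so the call returns None, and `bool(None)` is False.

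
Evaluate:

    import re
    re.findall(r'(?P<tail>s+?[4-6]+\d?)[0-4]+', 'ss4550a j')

The pattern matches one or more of the literal 's' (lazy), then one or more of a character in [4-6], then optionally a digit (captured as 'tail'); then one or more of a character in [0-4].
Scanning left to right: at [0:6] match 'ss4550', group 1 = 'ss455'.
`findall` collects group 1 from the one match (1 total).

['ss455']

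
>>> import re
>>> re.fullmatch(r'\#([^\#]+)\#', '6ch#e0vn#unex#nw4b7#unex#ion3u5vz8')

None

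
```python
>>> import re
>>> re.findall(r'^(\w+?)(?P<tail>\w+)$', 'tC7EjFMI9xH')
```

[('t', 'C7EjFMI9xH')]

The pattern matches anchored at the start of the string; then one or more of a word character (lazy) (captured); then one or more of a word character (captured as 'tail'); then anchored at the end.
Walking the string: at [0:11] match 'tC7EjFMI9xH', groups = ('t', 'C7EjFMI9xH').
With 2 capturing groups, `findall` returns a 2-tuple per match.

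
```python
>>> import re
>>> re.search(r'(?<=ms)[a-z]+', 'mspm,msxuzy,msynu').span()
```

The positive lookaround only admits positions where the adjacent text matches; those characters stay outside the span.
The match spans [2:4] → 'pm'.

(2, 4)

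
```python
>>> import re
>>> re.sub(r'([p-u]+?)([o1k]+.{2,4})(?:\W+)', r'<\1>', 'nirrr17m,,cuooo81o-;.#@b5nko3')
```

The replacement refers to a captured group, so each match is rewritten using its own captured text.

'ni<rrr>c<u>b5nko3'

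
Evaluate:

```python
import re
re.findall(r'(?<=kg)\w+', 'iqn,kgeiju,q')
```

The lookaround is zero-width — it requires the adjacent text to match without consuming it, so the asserted text isn't part of the match.
Walking the string: at [6:10] → 'eiju'.
Since nothing is captured, `findall` lists the 1 matched substring directly.

['eiju']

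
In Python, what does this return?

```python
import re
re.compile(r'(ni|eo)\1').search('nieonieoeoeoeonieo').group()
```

After group 1 captures some text, `\1` only succeeds where that same text appears again.
The match spans [6:10] → 'eoeo'.

'eoeo'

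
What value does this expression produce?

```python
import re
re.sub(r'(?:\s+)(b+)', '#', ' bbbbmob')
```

Pattern: one or more of whitespace (non-capturing group); then one or more of a literal 'b' (captured).
Matches: at [0:5] → ' bbbb'.
Each match is replaced by '#'.

'#mob'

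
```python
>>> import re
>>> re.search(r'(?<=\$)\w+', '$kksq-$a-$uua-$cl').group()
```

'kksq'

Lookahead/lookbehind check context without consuming it, so the matched span excludes the asserted characters.
The match spans [1:5] → 'kksq'.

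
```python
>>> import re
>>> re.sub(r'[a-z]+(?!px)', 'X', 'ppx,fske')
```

'X,X'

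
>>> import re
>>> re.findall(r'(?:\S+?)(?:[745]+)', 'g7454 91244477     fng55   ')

['g7454', '91244477', 'fng55']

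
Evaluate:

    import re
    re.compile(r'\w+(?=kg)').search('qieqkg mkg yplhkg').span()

Lookahead/lookbehind check context without consuming it, so the matched span excludes the asserted characters.
The match spans [0:4] → 'qieq'.

(0, 4)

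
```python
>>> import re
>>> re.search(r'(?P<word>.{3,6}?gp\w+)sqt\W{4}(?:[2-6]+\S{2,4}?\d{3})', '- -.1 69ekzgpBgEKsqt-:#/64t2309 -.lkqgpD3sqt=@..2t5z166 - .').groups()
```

(' 69ekzgpBgEK',)

Pattern: 3 to 6 of any character (lazy), then the literal 'gp', then one or more of a word character (captured as 'word'); then the literal 'sqt', then exactly 4 of a non-word character; then one or more of a character in [2-6], then 2 to 4 of a non-whitespace character (lazy), then exactly 3 of a digit (non-capturing group).
Unlike `match`, `search` isn't anchored — it looks for the pattern anywhere in the string.
The match spans [5:31] → ' 69ekzgpBgEKsqt-:#/64t2309'.
Captured: group 1 = ' 69ekzgpBgEK'.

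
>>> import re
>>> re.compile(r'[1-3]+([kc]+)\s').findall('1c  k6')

['c']

This matches one or more of a character in [1-3]; then one or more of one of [kc] (captured); then whitespace.
`findall` collects group 1 from the one match (1 total).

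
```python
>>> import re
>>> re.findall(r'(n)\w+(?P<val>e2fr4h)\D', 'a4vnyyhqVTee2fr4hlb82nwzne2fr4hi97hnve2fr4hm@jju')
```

[('n', 'e2fr4h')]

This matches a literal 'n' (captured); then one or more of a word character; then the literal 'e2f', then the literal 'r4h' (captured as 'val'); then a non-digit.
2 groups means the one result is a tuple of 2 captured strings — 1 here.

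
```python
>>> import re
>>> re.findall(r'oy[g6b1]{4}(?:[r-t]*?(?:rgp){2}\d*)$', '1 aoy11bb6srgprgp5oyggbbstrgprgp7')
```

['oyggbbstrgprgp7']

This matches the literal 'oy', then exactly 4 of one of [g6b1]; then zero or more of a character in [r-t] (lazy), then the literal 'rgp' repeated 2 times, then zero or more of a digit (non-capturing group); then anchored at the end.
Matches: at [18:33] → 'oyggbbstrgprgp7'.
Since nothing is captured, `findall` lists the 1 matched substring directly.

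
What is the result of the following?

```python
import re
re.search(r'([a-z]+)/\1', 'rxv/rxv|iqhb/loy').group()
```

A backreference is literal: `\1` must see the identical characters the first group matched.
The match spans [0:7] → 'rxv/rxv'.

'rxv/rxv'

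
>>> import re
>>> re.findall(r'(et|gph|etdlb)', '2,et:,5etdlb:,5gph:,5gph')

['et', 'et', 'gph', 'gph']

Alternation isn't longest-match — the leftmost alternative that fits at this position is chosen.
`findall` collects group 1 from each match (4 total).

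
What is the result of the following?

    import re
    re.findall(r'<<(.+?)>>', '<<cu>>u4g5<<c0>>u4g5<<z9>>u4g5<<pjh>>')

['cu', 'c0', 'z9', 'pjh']

A `+?`/`*?`/`{m,n}?` starts at its minimum and grows only as far as needed for what follows to match.
Matches: at [0:6] match '<<cu>>', group 1 = 'cu'; at [10:16] match '<<c0>>', group 1 = 'c0'; at [20:26] match '<<z9>>', group 1 = 'z9'; at [30:37] match '<<pjh>>', group 1 = 'pjh'.
`findall` collects group 1 from each match (4 total).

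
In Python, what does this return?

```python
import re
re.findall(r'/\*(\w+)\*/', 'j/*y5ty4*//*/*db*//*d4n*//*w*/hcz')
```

One capturing group, so `findall` returns just the captured substring from each match — 4 in all.

['y5ty4', 'db', 'd4n', 'w']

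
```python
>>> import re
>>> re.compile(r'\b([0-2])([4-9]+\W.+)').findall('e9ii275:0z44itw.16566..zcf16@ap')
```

[('1', '6566..zcf16@ap')]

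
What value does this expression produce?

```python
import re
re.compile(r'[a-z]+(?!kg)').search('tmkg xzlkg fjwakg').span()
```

(0, 4)

The negative lookahead/lookbehind blocks any match where the forbidden context is present.
The match spans [0:4] → 'tmkg'.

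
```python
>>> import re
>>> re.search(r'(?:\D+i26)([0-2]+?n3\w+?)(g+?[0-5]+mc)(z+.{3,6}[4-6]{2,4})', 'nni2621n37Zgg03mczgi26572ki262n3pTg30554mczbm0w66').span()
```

(0, 23)

The pattern matches one or more of a non-digit, then the literal 'i26' (non-capturing group); then one or more of a character in [0-2] (lazy), then the literal 'n3', then one or more of a word character (lazy) (captured); then one or more of the literal 'g' (lazy), then one or more of a character in [0-5], then the literal 'mc' (captured); then one or more of a literal 'z', then 3 to 6 of any character, then 2 to 4 of a character in [4-6] (captured).
`re.search` tries every starting position until one works.
The match spans [0:23] → 'nni2621n37Zgg03mczgi265'.
Captured: group 1 = '21n37Z', group 2 = 'gg03mc', group 3 = 'zgi265'.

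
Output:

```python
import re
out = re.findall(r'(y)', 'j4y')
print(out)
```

This matches a literal 'y' (captured).
Walking the string: at [2:3] match 'y', group 1 = 'y'.
Because there's exactly one group, `findall` drops the full match and keeps group 1 from the one hit.

['y']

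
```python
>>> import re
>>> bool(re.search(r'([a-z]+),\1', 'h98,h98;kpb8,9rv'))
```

False

`\1` has to match the exact text group 1 already captured.
`re.search` tries every starting position until one works.
Here nothing in the string fits, so the call returns None, and `bool(None)` is False.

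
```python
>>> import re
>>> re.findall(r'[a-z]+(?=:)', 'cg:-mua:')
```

['cg', 'mua']

Because the assertion is zero-width, the text it checks is not consumed and won't appear in the result.
Scanning left to right: at [0:2] → 'cg'; at [4:7] → 'mua'.
No capturing groups, so `findall` returns the 2 full match strings.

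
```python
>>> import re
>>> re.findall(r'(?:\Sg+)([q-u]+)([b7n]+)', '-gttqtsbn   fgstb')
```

Multiple groups make `findall` return tuples — one 2-tuple for each match.

[('ttqts', 'bn'), ('st', 'b')]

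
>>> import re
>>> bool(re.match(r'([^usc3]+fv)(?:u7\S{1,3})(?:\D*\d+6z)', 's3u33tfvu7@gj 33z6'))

False

The pattern matches one or more of any character except [usc3], then the literal 'fv' (captured); then the literal 'u7', then 1 to 3 of a non-whitespace character (non-capturing group); then zero or more of a non-digit, then one or more of a digit, then the literal '6z' (non-capturing group).
With `match`, the pattern is implicitly anchored at the beginning.
Here the pattern fails at index 0, so the call returns None, and `bool(None)` is False.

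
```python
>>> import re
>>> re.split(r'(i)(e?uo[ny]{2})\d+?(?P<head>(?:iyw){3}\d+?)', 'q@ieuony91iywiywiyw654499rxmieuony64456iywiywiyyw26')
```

The pattern matches a literal 'i' (captured); then optionally a literal 'e', then the literal 'uo', then exactly 2 of one of [ny] (captured); then one or more of a digit (lazy); then the literal 'iyw' repeated 3 times, then one or more of a digit (lazy) (captured as 'head').
Lazy quantifiers expand one character at a time until the remainder of the pattern can match.
Matches to split on: at [2:20] → 'ieuony91iywiywiyw6'.
`re.split` interleaves the captured-group text with the surrounding fragments.

['q@', 'i', 'euony', 'iywiywiyw6', '54499rxmieuony64456iywiywiyyw26']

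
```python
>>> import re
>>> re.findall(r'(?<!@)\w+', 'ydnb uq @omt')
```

['ydnb', 'uq', 'mt']

The negative lookahead/lookbehind blocks any match where the forbidden context is present.
Matches: at [0:4] → 'ydnb'; at [5:7] → 'uq'; at [10:12] → 'mt'.
Since nothing is captured, `findall` lists the 3 matched substrings directly.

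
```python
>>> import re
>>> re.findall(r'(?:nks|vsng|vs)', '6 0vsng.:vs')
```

Alternation tries branches left to right and keeps the first one that lets the overall match succeed at that position.
Matches: at [3:7] → 'vsng'; at [9:11] → 'vs'.
`findall` yields the raw match text (2 of them) because the pattern has no groups.

['vsng', 'vs']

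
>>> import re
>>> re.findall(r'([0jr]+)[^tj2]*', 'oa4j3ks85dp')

The pattern matches one or more of one of [0jr] (captured); then zero or more of any character except [tj2].
With a single group, `findall` returns only what that group captured — 1 item.

['j']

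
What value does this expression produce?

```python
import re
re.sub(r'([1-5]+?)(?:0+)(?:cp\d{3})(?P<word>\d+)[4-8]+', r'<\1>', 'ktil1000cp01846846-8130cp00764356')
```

'ktil<1>-8<13>'

The pattern matches one or more of a character in [1-5] (lazy) (captured); then one or more of a literal '0' (non-capturing group); then the literal 'cp', then exactly 3 of a digit (non-capturing group); then one or more of a digit (captured as 'word'); then one or more of a character in [4-8].
Matches: at [4:18] → '1000cp01846846'; at [20:33] → '130cp00764356'.
`\1` in the replacement pulls in group 1's text for each match.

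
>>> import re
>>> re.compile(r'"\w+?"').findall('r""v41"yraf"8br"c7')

Scanning left to right: at [2:7] → '"v41"'; at [11:16] → '"8br"'.
`findall` yields the raw match text (2 of them) because the pattern has no groups.

['"v41"', '"8br"']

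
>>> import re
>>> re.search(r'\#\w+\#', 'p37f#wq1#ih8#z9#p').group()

`search` walks the string left to right and returns the first match it finds.
The match spans [4:9] → '#wq1#'.

'#wq1#'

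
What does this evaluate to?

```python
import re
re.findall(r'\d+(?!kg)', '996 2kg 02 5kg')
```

['996', '02']

A negative assertion filters positions out without eating any characters.
`findall` yields the raw match text (2 of them) because the pattern has no groups.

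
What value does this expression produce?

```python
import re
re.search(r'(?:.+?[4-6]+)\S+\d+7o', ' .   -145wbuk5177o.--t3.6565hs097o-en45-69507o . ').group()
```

The match spans [0:46] → ' .   -145wbuk5177o.--t3.6565hs097o-en45-69507o'.

' .   -145wbuk5177o.--t3.6565hs097o-en45-69507o'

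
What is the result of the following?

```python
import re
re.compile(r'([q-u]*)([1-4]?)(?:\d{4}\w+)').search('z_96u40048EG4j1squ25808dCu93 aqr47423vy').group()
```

Pattern: zero or more of a character in [q-u] (captured); then optionally a character in [1-4] (captured); then exactly 4 of a digit, then one or more of a word character (non-capturing group).
`search` walks the string left to right and returns the first match it finds.
The match spans [4:28] → 'u40048EG4j1squ25808dCu93'.
Captured: group 1 = 'u', group 2 = '4'.

'u40048EG4j1squ25808dCu93'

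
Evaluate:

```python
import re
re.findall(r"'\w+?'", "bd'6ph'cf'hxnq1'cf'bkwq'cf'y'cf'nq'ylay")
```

Scanning left to right: at [2:7] → "'6ph'"; at [9:16] → "'hxnq1'"; at [18:24] → "'bkwq'"; at [26:29] → "'y'"; at [31:35] → "'nq'".
Since nothing is captured, `findall` lists the 5 matched substrings directly.

["'6ph'", "'hxnq1'", "'bkwq'", "'y'", "'nq'"]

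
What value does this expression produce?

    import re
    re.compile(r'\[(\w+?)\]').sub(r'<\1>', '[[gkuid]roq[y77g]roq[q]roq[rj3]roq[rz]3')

'[<gkuid>roq<y77g>roq<q>roq<rj3>roq<rz>3'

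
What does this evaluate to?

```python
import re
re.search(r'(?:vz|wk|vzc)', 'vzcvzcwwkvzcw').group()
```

`|` is ordered: at each position the engine commits to the first alternative that works.
The match spans [0:2] → 'vz'.

'vz'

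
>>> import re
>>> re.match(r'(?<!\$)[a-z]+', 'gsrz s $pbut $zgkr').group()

'gsrz'

`match` is anchored at position 0; if the pattern doesn't fit there, it returns None.
The match spans [0:4] → 'gsrz'.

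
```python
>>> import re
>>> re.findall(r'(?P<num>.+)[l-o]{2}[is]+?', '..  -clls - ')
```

Pattern: one or more of any character (captured as 'num'); then exactly 2 of a character in [l-o], then one or more of one of [is] (lazy).
Scanning left to right: at [0:9] match '..  -clls', group 1 = '..  -c'.
One capturing group, so `findall` returns just the captured substring from the one match — 1 in all.

['..  -c']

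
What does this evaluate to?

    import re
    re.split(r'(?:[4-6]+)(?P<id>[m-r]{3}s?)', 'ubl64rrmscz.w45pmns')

This matches one or more of a character in [4-6] (non-capturing group); then exactly 3 of a character in [m-r], then optionally the literal 's' (captured as 'id').
Matches to split on: at [3:9] → '64rrms'; at [13:19] → '45pmns'.
With a capturing group present, the delimiter's captured portion is kept in the result list.

['ubl', 'rrms', 'cz.w', 'pmns', '']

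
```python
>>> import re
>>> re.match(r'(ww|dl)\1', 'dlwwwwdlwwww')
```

`match` is anchored at position 0; if the pattern doesn't fit there, it returns None.
Here the pattern fails at index 0, so the call returns None.

None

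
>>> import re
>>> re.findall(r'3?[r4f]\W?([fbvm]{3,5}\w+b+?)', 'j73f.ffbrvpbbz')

The pattern matches optionally the literal '3', then one of [r4f], then optionally a non-word character; then 3 to 5 of one of [fbvm], then one or more of a word character, then one or more of the literal 'b' (lazy) (captured).
Scanning left to right: at [2:13] match '3f.ffbrvpbb', group 1 = 'ffbrvpbb'.
Because there's exactly one group, `findall` drops the full match and keeps group 1 from the one hit.

['ffbrvpbb']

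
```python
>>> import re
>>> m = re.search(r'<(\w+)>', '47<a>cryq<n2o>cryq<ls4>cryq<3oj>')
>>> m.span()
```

(2, 5)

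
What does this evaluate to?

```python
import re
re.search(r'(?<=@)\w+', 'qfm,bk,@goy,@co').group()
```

'goy'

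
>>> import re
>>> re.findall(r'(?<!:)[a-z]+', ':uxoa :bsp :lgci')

['xoa', 'sp', 'gci']

`(?!…)`/`(?<!…)` only lets a position through if the neighbouring text does NOT match; no characters are consumed.
Since nothing is captured, `findall` lists the 3 matched substrings directly.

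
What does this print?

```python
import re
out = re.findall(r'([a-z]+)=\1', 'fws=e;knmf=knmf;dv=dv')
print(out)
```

['knmf', 'dv']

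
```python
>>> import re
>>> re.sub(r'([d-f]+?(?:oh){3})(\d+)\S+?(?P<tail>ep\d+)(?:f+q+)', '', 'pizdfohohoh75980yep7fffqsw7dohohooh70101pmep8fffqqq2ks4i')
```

The `?` after the quantifier makes it lazy — it takes as little as possible before letting the rest of the pattern try.
Each match is replaced by ''.

'pizsw7dohohooh70101pmep8fffqqq2ks4i'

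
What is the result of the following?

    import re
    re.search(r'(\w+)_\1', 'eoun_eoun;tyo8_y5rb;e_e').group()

After group 1 captures some text, `\1` only succeeds where that same text appears again.
The match spans [0:9] → 'eoun_eoun'.

'eoun_eoun'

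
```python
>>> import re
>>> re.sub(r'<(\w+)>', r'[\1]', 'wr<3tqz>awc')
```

The replacement refers to a captured group, so each match is rewritten using its own captured text.

'wr[3tqz]awc'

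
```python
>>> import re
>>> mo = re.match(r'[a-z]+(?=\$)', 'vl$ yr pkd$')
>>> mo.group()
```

The `(?=…)`/`(?<=…)` assertion just peeks at neighbouring text; it doesn't advance the match position.
With `match`, the pattern is implicitly anchored at the beginning.
The match spans [0:2] → 'vl'.

'vl'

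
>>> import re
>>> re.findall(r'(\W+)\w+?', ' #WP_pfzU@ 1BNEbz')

[' #', '@ ']

Because there's exactly one group, `findall` drops the full match and keeps group 1 from each hit.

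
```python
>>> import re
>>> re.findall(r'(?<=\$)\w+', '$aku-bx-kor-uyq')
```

['aku']

The `(?=…)`/`(?<=…)` assertion just peeks at neighbouring text; it doesn't advance the match position.
No capturing groups, so `findall` returns the 1 full match string.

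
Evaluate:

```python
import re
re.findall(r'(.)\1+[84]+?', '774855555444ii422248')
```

['7', '5', 'i', '2']

`\1` is not a pattern — it's the concrete string captured by group 1, re-applied verbatim.
Matches: at [0:3] match '774', group 1 = '7'; at [4:10] match '555554', group 1 = '5'; at [12:15] match 'ii4', group 1 = 'i'; at [15:19] match '2224', group 1 = '2'.
One capturing group, so `findall` returns just the captured substring from each match — 4 in all.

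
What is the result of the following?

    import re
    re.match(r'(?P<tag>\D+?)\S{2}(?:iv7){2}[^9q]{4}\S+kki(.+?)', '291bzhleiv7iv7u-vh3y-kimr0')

None

Pattern: one or more of a non-digit (lazy) (captured as 'tag'); then exactly 2 of a non-whitespace character, then the literal 'iv7' repeated 2 times, then exactly 4 of any character except [9q]; then one or more of a non-whitespace character, then the literal 'kki'; then one or more of any character (lazy) (captured).
`re.match` only tries the pattern at the start of the string.
Here the pattern fails at index 0, so the call returns None.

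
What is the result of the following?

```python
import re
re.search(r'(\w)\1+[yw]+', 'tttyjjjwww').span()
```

`\1` has to match the exact text group 1 already captured.
The match spans [0:4] → 'ttty'.

(0, 4)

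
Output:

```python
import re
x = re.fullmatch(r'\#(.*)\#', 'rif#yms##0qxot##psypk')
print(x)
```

For `fullmatch`, every character of the input must be accounted for by the pattern.
Here there's no way to consume every character, so the call returns None.

None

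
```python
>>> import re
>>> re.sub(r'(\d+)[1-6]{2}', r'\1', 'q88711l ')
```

Pattern: one or more of a digit (captured); then exactly 2 of a character in [1-6].
Matches: at [1:6] → '88711'.
The replacement refers to a captured group, so each match is rewritten using its own captured text.

'q887l '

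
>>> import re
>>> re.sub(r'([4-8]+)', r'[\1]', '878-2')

Pattern: one or more of a character in [4-8] (captured).
Each match is replaced using the text its own group 1 captured.

'[878]-2'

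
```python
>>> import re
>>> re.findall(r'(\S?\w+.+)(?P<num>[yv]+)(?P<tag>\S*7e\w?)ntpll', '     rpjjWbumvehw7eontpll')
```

[('rpjjWbum', 'v', 'ehw7eo')]

This matches optionally a non-whitespace character, then one or more of a word character, then one or more of any character (captured); then one or more of one of [yv] (captured as 'num'); then zero or more of a non-whitespace character, then the literal '7e', then optionally a word character (captured as 'tag'); then the literal 'ntp', then the literal 'll'.
Multiple groups make `findall` return tuples — one 3-tuple for the one match.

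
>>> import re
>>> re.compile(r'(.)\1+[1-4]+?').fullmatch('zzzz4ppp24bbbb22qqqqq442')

None

`fullmatch` succeeds only if the pattern covers the string from start to end.
Here the pattern can't cover the whole string, so the call returns None.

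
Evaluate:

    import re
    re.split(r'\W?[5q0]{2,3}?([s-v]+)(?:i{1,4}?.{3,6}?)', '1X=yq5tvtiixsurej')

The pattern matches optionally a non-word character, then 2 to 3 of one of [5q0] (lazy); then one or more of a character in [s-v] (captured); then 1 to 4 of a literal 'i' (lazy), then 3 to 6 of any character (lazy) (non-capturing group).
Matches to split on: at [4:13] → 'q5tvtiixs'.
`re.split` interleaves the captured-group text with the surrounding fragments.

['1X=y', 'tvt', 'urej']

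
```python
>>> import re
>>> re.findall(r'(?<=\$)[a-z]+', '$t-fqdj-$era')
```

The lookaround is zero-width — it requires the adjacent text to match without consuming it, so the asserted text isn't part of the match.
Scanning left to right: at [1:2] → 't'; at [9:12] → 'era'.
Since nothing is captured, `findall` lists the 2 matched substrings directly.

['t', 'era']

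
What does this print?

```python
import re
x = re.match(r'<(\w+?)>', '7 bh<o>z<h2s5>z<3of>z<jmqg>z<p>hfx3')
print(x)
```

`re.match` won't scan ahead — the pattern has to work from the very first character.
Here the string doesn't start with a match, so the call returns None.

None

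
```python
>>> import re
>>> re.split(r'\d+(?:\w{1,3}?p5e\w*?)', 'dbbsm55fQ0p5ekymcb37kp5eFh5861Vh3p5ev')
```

['dbbsm', 'kymcb', 'Fh', 'v']

With the lazy modifier that quantifier settles for the fewest repetitions that let the rest of the pattern succeed (the atoms after it are unaffected and can still be greedy).
Each match becomes a cut point; 4 segments remain.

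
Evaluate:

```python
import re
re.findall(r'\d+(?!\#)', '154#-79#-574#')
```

['15', '7', '57']

Because the assertion is negative and zero-width, positions next to the forbidden text are skipped.
Walking the string: at [0:2] → '15'; at [5:6] → '7'; at [9:11] → '57'.
With no groups in the pattern, `findall` gives back each whole match — 3 here.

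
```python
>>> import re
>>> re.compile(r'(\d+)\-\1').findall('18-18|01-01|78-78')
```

`\1` is not a pattern — it's the concrete string captured by group 1, re-applied verbatim.
Because there's exactly one group, `findall` drops the full match and keeps group 1 from each hit.

['18', '01', '78']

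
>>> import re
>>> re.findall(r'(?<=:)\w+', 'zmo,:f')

The `(?=…)`/`(?<=…)` assertion just peeks at neighbouring text; it doesn't advance the match position.
Walking the string: at [5:6] → 'f'.
With no groups in the pattern, `findall` gives back each whole match — 1 here.

['f']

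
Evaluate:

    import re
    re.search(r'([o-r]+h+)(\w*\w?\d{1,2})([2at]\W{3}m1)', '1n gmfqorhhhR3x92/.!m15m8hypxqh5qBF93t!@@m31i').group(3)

'2/.!m1'

The pattern matches one or more of a character in [o-r], then one or more of the literal 'h' (captured); then zero or more of a word character, then optionally a word character, then 1 to 2 of a digit (captured); then one of [2at], then exactly 3 of a non-word character, then the literal 'm1' (captured).
Unlike `match`, `search` isn't anchored — it looks for the pattern anywhere in the string.
The match spans [6:22] → 'qorhhhR3x92/.!m1'.
Captured: group 1 = 'qorhhh', group 2 = 'R3x9', group 3 = '2/.!m1'.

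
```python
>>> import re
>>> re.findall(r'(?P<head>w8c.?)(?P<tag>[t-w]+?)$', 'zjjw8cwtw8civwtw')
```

[('w8ci', 'vwtw')]

`findall` packs the 2 group values into a tuple for every match.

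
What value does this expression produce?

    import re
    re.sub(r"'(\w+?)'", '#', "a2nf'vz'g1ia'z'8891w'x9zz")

Matches: at [4:8] → "'vz'"; at [12:15] → "'z'".
`sub` substitutes '#' at each match site.

"a2nf#g1ia#8891w'x9zz"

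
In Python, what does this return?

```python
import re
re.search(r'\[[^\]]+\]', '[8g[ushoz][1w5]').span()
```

`search` walks the string left to right and returns the first match it finds.
The match spans [0:10] → '[8g[ushoz]'.

(0, 10)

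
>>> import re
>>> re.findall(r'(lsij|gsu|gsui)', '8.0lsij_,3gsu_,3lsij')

['lsij', 'gsu', 'lsij']

Matches: at [3:7] match 'lsij', group 1 = 'lsij'; at [10:13] match 'gsu', group 1 = 'gsu'; at [16:20] match 'lsij', group 1 = 'lsij'.
With a single group, `findall` returns only what that group captured — 3 items.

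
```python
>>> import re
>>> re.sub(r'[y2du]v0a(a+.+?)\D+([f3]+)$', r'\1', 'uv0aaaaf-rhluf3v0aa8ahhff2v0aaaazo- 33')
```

Pattern: one of [y2du], then a literal 'v', then the literal '0a'; then one or more of a literal 'a', then one or more of any character (lazy) (captured); then one or more of a non-digit; then one or more of one of [f3] (captured); then anchored at the end.
The `?` after the quantifier makes it lazy — it takes as little as possible before letting the rest of the pattern try.
Matches: at [0:38] → 'uv0aaaaf-rhluf3v0aa8ahhff2v0aaaazo- 33'.
`\1` in the replacement pulls in group 1's text for each match.

'aaaf-rhluf3v0aa8ahhff2v0'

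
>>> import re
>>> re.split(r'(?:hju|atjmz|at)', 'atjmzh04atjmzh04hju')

['', 'h04', 'h04', '']

The regex engine tests alternatives in the order written; an earlier branch that matches wins even if a later one would match more.
Matches to split on: at [0:5] → 'atjmz'; at [8:13] → 'atjmz'; at [16:19] → 'hju'.
`split` removes every match and returns the 4 fragments in between.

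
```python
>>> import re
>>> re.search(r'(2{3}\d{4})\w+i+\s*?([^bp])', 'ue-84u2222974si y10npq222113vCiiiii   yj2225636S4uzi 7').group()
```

Pattern: exactly 3 of the literal '2', then exactly 4 of a digit (captured); then one or more of a word character, then one or more of a literal 'i'; then zero or more of whitespace (lazy); then any character except [bp] (captured).
Lazy quantifiers expand one character at a time until the remainder of the pattern can match.
`search` walks the string left to right and returns the first match it finds.
The match spans [6:16] → '2222974si '.
Captured: group 1 = '2222974', group 2 = ' '.

'2222974si '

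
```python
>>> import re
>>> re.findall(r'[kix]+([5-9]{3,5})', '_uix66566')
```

One capturing group, so `findall` returns just the captured substring from the one match — 1 in all.

['66566']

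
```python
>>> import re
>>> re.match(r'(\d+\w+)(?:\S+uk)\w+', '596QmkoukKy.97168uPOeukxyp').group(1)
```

'596QmkoukKy'

This matches one or more of a digit, then one or more of a word character (captured); then one or more of a non-whitespace character, then the literal 'uk' (non-capturing group); then one or more of a word character.
`re.match` won't scan ahead — the pattern has to work from the very first character.
The match spans [0:26] → '596QmkoukKy.97168uPOeukxyp'.
Captured: group 1 = '596QmkoukKy'.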